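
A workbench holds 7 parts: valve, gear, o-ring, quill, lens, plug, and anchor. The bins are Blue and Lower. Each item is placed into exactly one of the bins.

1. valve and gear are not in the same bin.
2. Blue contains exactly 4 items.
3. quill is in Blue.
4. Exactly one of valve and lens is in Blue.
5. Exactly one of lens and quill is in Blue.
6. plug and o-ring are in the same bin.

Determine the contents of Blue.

Blue = {o-ring, plug, quill, valve}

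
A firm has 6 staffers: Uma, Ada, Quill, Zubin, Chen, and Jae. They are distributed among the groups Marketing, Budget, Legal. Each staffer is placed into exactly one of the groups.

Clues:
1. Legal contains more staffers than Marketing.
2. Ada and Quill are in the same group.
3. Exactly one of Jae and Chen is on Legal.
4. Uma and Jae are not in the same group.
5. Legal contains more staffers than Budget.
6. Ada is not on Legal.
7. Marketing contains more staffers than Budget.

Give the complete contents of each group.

Marketing = {Ada, Quill}; Budget = {Jae}; Legal = {Chen, Uma, Zubin}

From (6): Ada ∉ Legal.
(2): Quill matches Ada: Quill ∉ Legal.
Suppose Uma ∈ Marketing: no assignment then satisfies all the clues, so Uma ∉ Marketing.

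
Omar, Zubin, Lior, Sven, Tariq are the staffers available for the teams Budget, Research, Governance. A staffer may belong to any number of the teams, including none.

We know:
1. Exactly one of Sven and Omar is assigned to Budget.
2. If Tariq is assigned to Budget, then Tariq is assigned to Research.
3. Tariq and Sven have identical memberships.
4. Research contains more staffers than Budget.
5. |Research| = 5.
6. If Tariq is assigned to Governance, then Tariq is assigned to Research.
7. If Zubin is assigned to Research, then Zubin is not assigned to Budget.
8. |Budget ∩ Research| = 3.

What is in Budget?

Budget = {Lior, Sven, Tariq}

(5): only 5 candidates remain for Research, so all are in.
(7): Zubin ∉ Budget.
Suppose Omar ∈ Budget: no assignment then satisfies all the clues, so Omar ∉ Budget.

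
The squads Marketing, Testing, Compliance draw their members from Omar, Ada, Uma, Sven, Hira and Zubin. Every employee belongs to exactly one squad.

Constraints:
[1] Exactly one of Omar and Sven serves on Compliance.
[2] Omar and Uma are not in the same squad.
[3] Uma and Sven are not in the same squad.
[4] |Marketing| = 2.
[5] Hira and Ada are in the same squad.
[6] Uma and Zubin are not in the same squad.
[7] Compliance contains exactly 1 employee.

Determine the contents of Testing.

Testing = {Ada, Hira, Uma}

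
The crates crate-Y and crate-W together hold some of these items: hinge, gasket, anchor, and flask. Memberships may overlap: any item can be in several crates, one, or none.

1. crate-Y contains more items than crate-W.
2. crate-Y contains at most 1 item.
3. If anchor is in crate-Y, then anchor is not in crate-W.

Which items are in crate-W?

crate-W = {}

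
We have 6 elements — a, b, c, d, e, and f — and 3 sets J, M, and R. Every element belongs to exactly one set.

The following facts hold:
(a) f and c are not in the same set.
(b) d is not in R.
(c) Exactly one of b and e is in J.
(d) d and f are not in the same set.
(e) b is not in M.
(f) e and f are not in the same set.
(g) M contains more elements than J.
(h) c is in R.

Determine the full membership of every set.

J = {b, f}; M = {a, d, e}; R = {c}

From (b): d ∉ R.
From (e): b ∉ M.
From (h): c ∈ R.
(a): f ∉ R.
Suppose a ∈ J: no assignment then satisfies all the clues, so a ∉ J.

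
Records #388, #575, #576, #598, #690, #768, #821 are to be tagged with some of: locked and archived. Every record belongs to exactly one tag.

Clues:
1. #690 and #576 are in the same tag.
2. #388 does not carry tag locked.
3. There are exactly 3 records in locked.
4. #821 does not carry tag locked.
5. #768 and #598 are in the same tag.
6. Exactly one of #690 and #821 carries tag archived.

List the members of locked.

locked = {#575, #576, #690}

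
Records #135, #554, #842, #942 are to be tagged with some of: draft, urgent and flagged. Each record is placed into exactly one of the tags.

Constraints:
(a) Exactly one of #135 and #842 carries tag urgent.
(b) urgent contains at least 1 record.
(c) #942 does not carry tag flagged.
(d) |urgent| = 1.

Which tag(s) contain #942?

#942: draft

From (c): #942 ∉ flagged.
Suppose #942 ∉ draft: no assignment then satisfies all the clues, so #942 ∈ draft.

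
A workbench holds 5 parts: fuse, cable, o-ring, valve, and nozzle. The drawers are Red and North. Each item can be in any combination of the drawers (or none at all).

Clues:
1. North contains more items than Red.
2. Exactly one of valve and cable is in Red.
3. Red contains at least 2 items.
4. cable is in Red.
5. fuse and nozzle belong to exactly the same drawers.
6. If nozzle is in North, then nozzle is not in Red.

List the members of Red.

Red = {cable, o-ring}

From (4): cable ∈ Red.
(2) (exactly one): valve ∉ Red.
Suppose fuse ∈ Red: no assignment then satisfies all the clues, so fuse ∉ Red.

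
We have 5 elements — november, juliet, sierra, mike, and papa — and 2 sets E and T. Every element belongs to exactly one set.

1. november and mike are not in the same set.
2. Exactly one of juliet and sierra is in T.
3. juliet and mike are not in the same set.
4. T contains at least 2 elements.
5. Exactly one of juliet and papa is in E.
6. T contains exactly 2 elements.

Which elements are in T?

T = {juliet, november}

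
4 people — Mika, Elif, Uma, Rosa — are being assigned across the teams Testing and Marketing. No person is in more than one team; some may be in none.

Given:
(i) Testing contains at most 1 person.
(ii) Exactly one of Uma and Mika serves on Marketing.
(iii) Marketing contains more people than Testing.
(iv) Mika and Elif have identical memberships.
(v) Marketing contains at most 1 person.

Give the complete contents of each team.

Testing = {}; Marketing = {Uma}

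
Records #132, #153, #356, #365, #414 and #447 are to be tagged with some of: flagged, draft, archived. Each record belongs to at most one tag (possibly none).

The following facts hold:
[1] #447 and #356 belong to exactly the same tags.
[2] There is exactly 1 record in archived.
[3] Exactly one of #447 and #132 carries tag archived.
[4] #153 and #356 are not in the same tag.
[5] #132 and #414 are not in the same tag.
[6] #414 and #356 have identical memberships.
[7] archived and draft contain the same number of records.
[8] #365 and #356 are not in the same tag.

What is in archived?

archived = {#132}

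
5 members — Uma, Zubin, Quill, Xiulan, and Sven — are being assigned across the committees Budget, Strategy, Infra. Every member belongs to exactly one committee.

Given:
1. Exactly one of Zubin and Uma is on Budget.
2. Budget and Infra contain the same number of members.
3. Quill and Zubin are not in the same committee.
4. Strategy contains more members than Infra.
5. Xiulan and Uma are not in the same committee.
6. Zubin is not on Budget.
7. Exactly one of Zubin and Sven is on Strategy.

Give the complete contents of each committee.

Budget = {Uma}; Strategy = {Quill, Sven, Xiulan}; Infra = {Zubin}

From (6): Zubin ∉ Budget.
(1) (exactly one): Uma ∈ Budget.
(5): Xiulan ∉ Budget.
Suppose Zubin ∈ Strategy: no assignment then satisfies all the clues, so Zubin ∉ Strategy.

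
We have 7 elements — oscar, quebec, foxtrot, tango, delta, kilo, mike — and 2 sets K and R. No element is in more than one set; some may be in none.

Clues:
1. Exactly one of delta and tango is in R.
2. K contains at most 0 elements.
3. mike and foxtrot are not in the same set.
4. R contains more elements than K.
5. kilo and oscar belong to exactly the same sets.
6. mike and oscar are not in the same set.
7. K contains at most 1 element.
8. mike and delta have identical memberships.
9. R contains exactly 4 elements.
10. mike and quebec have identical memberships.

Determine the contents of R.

R = {foxtrot, kilo, oscar, tango}

(2): K already has 0, so the rest are out.
Suppose oscar ∉ R: no assignment then satisfies all the clues, so oscar ∈ R.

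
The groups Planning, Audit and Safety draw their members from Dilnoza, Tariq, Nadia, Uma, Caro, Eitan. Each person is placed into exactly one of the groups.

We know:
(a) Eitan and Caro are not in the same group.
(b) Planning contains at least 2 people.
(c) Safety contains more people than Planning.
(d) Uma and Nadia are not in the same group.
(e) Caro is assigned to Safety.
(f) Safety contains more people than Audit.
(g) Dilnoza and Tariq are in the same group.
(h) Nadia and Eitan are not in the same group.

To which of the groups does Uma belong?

Uma: Planning

From (e): Caro ∈ Safety.
(a): Eitan ∉ Safety.
Suppose Uma ∉ Planning: no assignment then satisfies all the clues, so Uma ∈ Planning.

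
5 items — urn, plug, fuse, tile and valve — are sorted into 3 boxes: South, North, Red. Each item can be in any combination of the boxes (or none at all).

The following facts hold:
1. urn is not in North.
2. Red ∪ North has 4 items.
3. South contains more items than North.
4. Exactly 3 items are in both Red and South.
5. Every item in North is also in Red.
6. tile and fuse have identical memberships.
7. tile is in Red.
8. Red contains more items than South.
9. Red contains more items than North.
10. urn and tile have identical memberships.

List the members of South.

South = {fuse, tile, urn}

From (1): urn ∉ North.
From (7): tile ∈ Red.
(6): fuse matches tile: fuse ∈ Red.
(10): tile matches urn: tile ∉ North.
(10): urn matches tile: urn ∈ Red.
(6): fuse matches tile: fuse ∉ North.
Suppose urn ∉ South: no assignment then satisfies all the clues, so urn ∈ South.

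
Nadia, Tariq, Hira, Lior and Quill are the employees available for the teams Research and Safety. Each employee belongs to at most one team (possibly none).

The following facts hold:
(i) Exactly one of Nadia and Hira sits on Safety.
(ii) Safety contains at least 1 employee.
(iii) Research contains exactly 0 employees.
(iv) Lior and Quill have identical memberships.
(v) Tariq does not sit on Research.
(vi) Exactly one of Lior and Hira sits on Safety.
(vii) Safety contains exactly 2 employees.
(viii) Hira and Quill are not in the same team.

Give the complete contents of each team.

Research = {}; Safety = {Hira, Tariq}

From (v): Tariq ∉ Research.
(iii): Research already has 0, so the rest are out.
Suppose Nadia ∈ Safety: no assignment then satisfies all the clues, so Nadia ∉ Safety.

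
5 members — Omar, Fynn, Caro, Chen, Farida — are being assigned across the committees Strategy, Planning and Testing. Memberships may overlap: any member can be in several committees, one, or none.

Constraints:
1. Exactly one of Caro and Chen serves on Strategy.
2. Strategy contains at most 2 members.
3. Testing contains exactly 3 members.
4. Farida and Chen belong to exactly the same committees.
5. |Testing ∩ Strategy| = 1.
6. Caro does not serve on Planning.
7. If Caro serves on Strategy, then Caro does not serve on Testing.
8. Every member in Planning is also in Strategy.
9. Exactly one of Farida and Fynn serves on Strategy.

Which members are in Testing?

Testing = {Chen, Farida, Fynn}

From (6): Caro ∉ Planning.
Suppose Omar ∈ Testing: no assignment then satisfies all the clues, so Omar ∉ Testing.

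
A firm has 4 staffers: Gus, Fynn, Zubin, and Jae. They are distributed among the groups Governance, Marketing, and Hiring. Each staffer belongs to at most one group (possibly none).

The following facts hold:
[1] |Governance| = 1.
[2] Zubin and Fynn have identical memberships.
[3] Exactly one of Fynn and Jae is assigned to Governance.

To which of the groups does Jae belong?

Jae: Governance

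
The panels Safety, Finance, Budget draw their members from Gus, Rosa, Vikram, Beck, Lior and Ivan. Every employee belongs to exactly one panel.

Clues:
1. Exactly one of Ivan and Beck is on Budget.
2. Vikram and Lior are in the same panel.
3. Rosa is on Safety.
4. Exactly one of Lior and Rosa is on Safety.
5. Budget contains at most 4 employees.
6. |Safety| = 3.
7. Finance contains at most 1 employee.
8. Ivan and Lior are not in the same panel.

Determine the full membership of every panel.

Safety = {Gus, Ivan, Rosa}; Finance = {}; Budget = {Beck, Lior, Vikram}

From (3): Rosa ∈ Safety.
(4) (exactly one): Lior ∉ Safety.
(2): Vikram matches Lior: Vikram ∉ Safety.
Suppose Gus ∉ Safety: no assignment then satisfies all the clues, so Gus ∈ Safety.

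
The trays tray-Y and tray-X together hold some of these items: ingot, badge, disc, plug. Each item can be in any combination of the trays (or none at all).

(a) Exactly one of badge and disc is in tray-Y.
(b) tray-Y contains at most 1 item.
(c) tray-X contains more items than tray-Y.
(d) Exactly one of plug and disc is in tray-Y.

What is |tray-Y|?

1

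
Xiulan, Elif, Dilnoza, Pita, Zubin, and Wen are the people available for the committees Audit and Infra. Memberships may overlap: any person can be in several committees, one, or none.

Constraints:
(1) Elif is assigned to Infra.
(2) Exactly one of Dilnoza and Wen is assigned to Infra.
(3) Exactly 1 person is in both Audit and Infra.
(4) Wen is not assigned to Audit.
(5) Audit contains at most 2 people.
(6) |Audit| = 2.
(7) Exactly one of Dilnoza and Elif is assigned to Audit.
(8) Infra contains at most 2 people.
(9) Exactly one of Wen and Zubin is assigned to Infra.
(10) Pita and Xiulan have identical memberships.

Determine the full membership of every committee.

Audit = {Elif, Zubin}; Infra = {Elif, Wen}

From (1): Elif ∈ Infra.
From (4): Wen ∉ Audit.
Suppose Xiulan ∈ Audit: no assignment then satisfies all the clues, so Xiulan ∉ Audit.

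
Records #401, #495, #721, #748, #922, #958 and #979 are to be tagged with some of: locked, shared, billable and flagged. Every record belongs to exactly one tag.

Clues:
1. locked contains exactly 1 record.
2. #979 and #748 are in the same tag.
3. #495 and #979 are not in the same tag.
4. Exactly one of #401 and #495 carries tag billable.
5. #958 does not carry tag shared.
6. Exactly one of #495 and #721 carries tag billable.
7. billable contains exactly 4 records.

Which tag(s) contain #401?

#401: billable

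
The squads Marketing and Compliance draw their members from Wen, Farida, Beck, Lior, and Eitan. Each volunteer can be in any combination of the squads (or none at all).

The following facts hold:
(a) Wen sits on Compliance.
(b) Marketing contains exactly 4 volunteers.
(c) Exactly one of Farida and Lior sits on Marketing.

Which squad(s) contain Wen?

From (a): Wen ∈ Compliance.
Suppose Wen ∉ Marketing: no assignment then satisfies all the clues, so Wen ∈ Marketing.

Wen: Compliance, Marketing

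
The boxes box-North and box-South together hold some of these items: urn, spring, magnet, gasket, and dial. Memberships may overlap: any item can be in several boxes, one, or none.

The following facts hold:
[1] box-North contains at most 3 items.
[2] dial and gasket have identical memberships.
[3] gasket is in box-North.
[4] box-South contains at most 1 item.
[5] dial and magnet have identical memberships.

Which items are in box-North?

From (3): gasket ∈ box-North.
(2): dial matches gasket: dial ∈ box-North.
(5): magnet matches dial: magnet ∈ box-North.
(1): box-North already has 3, so the rest are out.

box-North = {dial, gasket, magnet}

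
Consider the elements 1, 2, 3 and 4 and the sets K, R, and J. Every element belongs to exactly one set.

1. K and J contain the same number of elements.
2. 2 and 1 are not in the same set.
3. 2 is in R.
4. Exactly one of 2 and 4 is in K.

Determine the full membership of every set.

K = {4}; R = {2, 3}; J = {1}

From (3): 2 ∈ R.
(2): 1 ∉ R.
(4) (exactly one): 4 ∈ K.
Suppose 1 ∈ K: no assignment then satisfies all the clues, so 1 ∉ K.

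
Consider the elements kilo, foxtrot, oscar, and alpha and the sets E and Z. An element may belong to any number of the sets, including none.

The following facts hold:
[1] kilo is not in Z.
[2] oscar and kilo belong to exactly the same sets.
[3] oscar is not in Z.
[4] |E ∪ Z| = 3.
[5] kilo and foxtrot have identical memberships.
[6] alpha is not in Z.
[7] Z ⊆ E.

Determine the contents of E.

E = {foxtrot, kilo, oscar}

From (1): kilo ∉ Z.
From (3): oscar ∉ Z.
From (6): alpha ∉ Z.
(5): foxtrot matches kilo: foxtrot ∉ Z.
Suppose kilo ∉ E: no assignment then satisfies all the clues, so kilo ∈ E.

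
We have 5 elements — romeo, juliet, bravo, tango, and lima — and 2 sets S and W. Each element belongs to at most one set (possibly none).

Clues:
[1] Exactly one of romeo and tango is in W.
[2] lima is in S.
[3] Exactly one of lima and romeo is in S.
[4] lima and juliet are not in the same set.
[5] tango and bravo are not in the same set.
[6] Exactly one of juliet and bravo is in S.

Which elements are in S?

S = {bravo, lima}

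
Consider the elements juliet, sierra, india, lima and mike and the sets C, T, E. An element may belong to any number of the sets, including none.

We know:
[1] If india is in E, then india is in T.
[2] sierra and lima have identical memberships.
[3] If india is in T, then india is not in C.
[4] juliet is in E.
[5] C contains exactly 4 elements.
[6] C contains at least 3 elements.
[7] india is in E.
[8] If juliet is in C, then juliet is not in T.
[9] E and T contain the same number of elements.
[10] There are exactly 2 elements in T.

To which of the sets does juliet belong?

From (4): juliet ∈ E.
From (7): india ∈ E.
(1): india ∈ T.
(3): india ∉ C.
(5): only 4 candidates remain for C, so all are in.
(8): juliet ∉ T.

juliet: C, E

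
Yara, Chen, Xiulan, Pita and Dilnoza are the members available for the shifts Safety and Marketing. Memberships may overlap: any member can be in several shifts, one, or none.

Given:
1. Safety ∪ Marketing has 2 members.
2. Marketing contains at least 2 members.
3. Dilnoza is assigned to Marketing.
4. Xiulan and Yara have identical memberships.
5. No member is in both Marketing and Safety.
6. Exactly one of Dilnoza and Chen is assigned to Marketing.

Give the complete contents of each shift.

Safety = {}; Marketing = {Dilnoza, Pita}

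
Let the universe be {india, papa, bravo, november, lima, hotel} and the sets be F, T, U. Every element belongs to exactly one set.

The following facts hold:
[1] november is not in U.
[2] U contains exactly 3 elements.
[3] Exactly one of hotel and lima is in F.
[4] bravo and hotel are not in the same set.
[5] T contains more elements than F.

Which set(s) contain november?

From (1): november ∉ U.
Suppose november ∈ F: no assignment then satisfies all the clues, so november ∉ F.

november: T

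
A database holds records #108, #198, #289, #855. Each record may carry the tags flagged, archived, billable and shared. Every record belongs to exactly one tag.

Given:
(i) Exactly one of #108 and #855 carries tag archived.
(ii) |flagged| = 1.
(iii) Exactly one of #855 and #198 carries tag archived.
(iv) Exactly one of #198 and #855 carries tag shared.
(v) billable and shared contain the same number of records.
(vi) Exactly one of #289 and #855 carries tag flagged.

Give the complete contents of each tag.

flagged = {#289}; archived = {#855}; billable = {#108}; shared = {#198}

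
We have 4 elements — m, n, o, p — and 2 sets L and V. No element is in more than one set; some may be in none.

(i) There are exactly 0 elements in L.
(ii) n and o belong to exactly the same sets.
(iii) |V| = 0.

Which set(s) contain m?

m: none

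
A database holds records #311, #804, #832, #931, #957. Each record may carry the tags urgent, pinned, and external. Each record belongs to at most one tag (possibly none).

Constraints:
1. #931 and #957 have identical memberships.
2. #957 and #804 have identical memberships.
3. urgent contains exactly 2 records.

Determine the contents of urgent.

urgent = {#311, #832}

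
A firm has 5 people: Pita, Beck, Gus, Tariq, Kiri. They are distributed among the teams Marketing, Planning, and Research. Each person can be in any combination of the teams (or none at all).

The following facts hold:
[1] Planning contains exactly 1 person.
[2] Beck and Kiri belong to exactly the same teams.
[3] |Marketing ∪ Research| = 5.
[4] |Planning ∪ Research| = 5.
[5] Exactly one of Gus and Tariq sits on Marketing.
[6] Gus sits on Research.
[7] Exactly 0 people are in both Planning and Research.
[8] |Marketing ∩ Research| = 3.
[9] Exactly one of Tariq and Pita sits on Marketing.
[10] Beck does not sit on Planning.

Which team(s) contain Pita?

Pita: Marketing, Planning

From (6): Gus ∈ Research.
From (10): Beck ∉ Planning.
(2): Kiri matches Beck: Kiri ∉ Planning.
Suppose Pita ∉ Marketing: no assignment then satisfies all the clues, so Pita ∈ Marketing.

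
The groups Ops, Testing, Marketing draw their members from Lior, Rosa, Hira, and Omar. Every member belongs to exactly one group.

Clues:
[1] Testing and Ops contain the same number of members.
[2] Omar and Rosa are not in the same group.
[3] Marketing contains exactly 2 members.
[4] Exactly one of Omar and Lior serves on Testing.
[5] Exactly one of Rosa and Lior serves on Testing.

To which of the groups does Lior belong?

Lior: Testing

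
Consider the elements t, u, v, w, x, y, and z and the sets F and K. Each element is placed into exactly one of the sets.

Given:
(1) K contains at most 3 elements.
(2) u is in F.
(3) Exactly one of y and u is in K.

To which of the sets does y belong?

From (2): u ∈ F.
(3) (exactly one): y ∈ K.

y: K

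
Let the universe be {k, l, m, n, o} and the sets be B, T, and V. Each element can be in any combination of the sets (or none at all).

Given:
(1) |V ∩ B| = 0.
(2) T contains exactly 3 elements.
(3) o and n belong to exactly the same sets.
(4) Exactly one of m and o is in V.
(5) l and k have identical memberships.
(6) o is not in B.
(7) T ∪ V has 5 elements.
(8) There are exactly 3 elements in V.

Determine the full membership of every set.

From (6): o ∉ B.
(3): n matches o: n ∉ B.
Suppose k ∈ B: no assignment then satisfies all the clues, so k ∉ B.

B = {}; T = {m, n, o}; V = {k, l, m}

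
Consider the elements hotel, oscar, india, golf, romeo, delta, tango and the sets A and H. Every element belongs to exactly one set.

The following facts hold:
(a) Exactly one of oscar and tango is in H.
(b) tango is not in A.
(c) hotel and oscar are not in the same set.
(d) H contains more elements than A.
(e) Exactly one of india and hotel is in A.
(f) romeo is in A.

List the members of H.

H = {delta, golf, hotel, tango}

From (b): tango ∉ A.
From (f): romeo ∈ A.
Only one set left: tango ∈ H.
(a) (exactly one): oscar ∉ H.
Only one set left: oscar ∈ A.
(c): hotel ∉ A.
(e) (exactly one): india ∈ A.
Only one set left: hotel ∈ H.
Suppose golf ∉ H: no assignment then satisfies all the clues, so golf ∈ H.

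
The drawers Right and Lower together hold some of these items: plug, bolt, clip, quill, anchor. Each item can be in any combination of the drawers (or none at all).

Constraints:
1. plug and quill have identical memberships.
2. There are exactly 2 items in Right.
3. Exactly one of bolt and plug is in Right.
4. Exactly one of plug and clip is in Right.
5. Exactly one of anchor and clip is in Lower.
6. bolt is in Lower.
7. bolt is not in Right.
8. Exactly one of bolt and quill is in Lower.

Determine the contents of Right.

Right = {plug, quill}

From (6): bolt ∈ Lower.
From (7): bolt ∉ Right.
(3) (exactly one): plug ∈ Right.
(4) (exactly one): clip ∉ Right.
(8) (exactly one): quill ∉ Lower.
(1): quill matches plug: quill ∈ Right.
(1): plug matches quill: plug ∉ Lower.
(2): Right already has 2, so the rest are out.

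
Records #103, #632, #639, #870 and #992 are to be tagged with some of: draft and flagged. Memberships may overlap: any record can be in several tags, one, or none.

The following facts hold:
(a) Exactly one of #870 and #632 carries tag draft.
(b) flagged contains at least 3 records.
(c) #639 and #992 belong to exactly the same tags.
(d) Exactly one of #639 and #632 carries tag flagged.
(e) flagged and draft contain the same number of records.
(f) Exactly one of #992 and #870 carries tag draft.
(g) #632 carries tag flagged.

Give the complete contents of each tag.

draft = {#632, #639, #992}; flagged = {#103, #632, #870}

From (g): #632 ∈ flagged.
(d) (exactly one): #639 ∉ flagged.
(c): #992 matches #639: #992 ∉ flagged.
(b): only 3 candidates remain for flagged, so all are in.
Suppose #103 ∈ draft: no assignment then satisfies all the clues, so #103 ∉ draft.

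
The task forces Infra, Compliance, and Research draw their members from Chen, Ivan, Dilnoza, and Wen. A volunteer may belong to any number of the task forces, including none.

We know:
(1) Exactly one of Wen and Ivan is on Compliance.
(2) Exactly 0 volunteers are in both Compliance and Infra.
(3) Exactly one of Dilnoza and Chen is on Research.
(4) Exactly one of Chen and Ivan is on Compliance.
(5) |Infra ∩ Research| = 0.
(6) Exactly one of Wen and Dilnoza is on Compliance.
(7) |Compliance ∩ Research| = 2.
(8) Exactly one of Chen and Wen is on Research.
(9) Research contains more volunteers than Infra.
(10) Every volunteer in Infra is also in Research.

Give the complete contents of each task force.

Infra = {}; Compliance = {Dilnoza, Ivan}; Research = {Dilnoza, Ivan, Wen}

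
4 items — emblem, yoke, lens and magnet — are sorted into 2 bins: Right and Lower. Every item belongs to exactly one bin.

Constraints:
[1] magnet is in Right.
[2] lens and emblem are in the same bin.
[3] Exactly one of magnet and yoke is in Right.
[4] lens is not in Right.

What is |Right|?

From (1): magnet ∈ Right.
From (4): lens ∉ Right.
(2): emblem matches lens: emblem ∉ Right.
(3) (exactly one): yoke ∉ Right.
Only one bin left: emblem ∈ Lower.
Only one bin left: yoke ∈ Lower.
Only one bin left: lens ∈ Lower.

1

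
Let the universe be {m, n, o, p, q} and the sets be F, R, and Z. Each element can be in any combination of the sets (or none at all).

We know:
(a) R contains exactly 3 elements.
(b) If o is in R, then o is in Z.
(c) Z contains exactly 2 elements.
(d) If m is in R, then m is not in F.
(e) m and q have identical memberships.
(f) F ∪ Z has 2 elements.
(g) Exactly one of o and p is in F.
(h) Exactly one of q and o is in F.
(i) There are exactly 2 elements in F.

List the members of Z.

Z = {n, o}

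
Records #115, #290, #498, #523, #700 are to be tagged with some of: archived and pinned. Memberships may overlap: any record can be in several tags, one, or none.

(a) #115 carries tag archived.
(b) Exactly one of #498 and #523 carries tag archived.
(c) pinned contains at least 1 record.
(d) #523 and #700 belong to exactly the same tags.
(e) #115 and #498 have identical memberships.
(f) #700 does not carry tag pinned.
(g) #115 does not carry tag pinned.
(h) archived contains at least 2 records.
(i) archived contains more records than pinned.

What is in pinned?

From (a): #115 ∈ archived.
From (f): #700 ∉ pinned.
From (g): #115 ∉ pinned.
(d): #523 matches #700: #523 ∉ pinned.
(e): #498 matches #115: #498 ∈ archived.
(e): #498 matches #115: #498 ∉ pinned.
(b) (exactly one): #523 ∉ archived.
(c): only 1 candidates remain for pinned, so all are in.
(d): #700 matches #523: #700 ∉ archived.

pinned = {#290}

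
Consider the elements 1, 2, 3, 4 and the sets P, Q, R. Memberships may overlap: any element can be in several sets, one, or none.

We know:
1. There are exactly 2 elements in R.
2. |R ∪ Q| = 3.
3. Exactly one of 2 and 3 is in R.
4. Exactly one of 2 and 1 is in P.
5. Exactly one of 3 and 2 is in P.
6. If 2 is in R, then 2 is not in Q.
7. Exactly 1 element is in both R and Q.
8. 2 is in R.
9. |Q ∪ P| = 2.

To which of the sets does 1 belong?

1: P, Q, R

From (8): 2 ∈ R.
(3) (exactly one): 3 ∉ R.
(6): 2 ∉ Q.
Suppose 1 ∉ P: no assignment then satisfies all the clues, so 1 ∈ P.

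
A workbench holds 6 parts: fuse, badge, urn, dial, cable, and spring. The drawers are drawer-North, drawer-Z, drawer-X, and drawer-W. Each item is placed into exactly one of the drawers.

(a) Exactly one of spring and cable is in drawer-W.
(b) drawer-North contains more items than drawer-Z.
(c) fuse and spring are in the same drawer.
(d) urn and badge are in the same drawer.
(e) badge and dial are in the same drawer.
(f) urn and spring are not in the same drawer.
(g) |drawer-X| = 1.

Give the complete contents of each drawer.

drawer-North = {badge, dial, urn}; drawer-Z = {}; drawer-X = {cable}; drawer-W = {fuse, spring}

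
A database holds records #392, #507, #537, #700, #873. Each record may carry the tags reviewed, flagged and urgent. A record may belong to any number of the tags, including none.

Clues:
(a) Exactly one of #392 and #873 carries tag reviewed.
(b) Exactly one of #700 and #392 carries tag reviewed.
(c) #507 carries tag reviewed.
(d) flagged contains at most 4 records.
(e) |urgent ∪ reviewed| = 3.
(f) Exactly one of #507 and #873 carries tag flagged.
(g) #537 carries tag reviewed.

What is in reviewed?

reviewed = {#392, #507, #537}

From (c): #507 ∈ reviewed.
From (g): #537 ∈ reviewed.
Suppose #392 ∉ reviewed: no assignment then satisfies all the clues, so #392 ∈ reviewed.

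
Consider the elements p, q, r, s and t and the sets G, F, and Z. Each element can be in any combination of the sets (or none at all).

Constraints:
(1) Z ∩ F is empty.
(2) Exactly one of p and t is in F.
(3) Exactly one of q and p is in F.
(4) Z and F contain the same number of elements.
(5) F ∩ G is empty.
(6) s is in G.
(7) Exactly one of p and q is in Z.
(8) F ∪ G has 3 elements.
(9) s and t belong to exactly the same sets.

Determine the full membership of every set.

From (6): s ∈ G.
(5) (disjoint): s ∉ F.
(9): t matches s: t ∈ G.
(9): t matches s: t ∉ F.
(2) (exactly one): p ∈ F.
(3) (exactly one): q ∉ F.
(5) (disjoint): p ∉ G.
(1) (disjoint): p ∉ Z.
(7) (exactly one): q ∈ Z.
Suppose q ∈ G: no assignment then satisfies all the clues, so q ∉ G.

G = {s, t}; F = {p}; Z = {q}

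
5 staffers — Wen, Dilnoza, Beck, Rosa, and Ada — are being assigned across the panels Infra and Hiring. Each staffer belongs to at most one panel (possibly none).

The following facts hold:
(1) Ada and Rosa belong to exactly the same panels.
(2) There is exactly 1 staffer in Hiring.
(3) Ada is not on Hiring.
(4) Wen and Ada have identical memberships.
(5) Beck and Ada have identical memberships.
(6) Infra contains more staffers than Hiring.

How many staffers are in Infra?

4

From (3): Ada ∉ Hiring.
(1): Rosa matches Ada: Rosa ∉ Hiring.
(4): Wen matches Ada: Wen ∉ Hiring.
(5): Beck matches Ada: Beck ∉ Hiring.
(2): only 1 candidates remain for Hiring, so all are in.
Suppose Wen ∉ Infra: no assignment then satisfies all the clues, so Wen ∈ Infra.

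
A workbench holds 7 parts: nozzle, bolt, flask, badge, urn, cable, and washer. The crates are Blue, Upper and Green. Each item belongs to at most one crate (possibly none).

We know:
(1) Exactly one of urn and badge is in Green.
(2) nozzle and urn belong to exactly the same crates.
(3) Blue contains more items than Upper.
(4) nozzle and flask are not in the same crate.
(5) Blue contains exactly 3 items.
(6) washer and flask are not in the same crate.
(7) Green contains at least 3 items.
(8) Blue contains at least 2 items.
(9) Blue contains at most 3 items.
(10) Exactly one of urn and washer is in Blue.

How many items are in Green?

3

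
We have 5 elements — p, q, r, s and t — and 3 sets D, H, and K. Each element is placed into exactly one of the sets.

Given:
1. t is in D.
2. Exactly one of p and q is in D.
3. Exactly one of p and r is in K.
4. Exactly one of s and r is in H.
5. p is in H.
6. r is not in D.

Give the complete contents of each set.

D = {q, t}; H = {p, s}; K = {r}

From (1): t ∈ D.
From (5): p ∈ H.
From (6): r ∉ D.
(2) (exactly one): q ∈ D.
(3) (exactly one): r ∈ K.
(4) (exactly one): s ∈ H.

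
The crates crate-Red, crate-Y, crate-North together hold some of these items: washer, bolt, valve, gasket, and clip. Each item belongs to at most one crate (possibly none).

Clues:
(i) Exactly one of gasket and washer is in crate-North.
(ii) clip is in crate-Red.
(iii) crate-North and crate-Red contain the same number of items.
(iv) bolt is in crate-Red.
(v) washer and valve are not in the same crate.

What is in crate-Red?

crate-Red = {bolt, clip}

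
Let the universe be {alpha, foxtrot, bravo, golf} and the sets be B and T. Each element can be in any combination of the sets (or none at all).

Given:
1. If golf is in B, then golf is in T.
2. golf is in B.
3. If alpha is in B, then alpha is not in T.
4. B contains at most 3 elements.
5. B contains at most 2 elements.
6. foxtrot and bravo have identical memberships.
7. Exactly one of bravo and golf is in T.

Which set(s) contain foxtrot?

foxtrot: none

From (2): golf ∈ B.
(1): golf ∈ T.
(7) (exactly one): bravo ∉ T.
(6): foxtrot matches bravo: foxtrot ∉ T.
Suppose foxtrot ∈ B: no assignment then satisfies all the clues, so foxtrot ∉ B.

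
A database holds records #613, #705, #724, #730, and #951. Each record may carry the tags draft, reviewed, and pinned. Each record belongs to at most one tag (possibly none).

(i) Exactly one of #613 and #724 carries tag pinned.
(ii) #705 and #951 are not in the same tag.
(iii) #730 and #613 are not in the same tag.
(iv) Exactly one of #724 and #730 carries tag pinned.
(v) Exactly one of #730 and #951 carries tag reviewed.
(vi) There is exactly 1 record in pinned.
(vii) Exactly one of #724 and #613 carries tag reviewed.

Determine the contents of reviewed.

reviewed = {#613, #951}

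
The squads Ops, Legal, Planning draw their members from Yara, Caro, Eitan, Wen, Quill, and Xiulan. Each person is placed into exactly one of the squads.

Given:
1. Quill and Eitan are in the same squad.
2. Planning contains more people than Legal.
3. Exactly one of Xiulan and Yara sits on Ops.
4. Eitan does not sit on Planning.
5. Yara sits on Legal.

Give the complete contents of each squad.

From (4): Eitan ∉ Planning.
From (5): Yara ∈ Legal.
(1): Quill matches Eitan: Quill ∉ Planning.
(3) (exactly one): Xiulan ∈ Ops.
Suppose Caro ∈ Ops: no assignment then satisfies all the clues, so Caro ∉ Ops.

Ops = {Eitan, Quill, Xiulan}; Legal = {Yara}; Planning = {Caro, Wen}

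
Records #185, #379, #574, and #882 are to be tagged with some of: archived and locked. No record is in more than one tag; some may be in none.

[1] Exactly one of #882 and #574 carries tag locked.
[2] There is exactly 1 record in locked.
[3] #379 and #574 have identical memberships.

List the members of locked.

locked = {#882}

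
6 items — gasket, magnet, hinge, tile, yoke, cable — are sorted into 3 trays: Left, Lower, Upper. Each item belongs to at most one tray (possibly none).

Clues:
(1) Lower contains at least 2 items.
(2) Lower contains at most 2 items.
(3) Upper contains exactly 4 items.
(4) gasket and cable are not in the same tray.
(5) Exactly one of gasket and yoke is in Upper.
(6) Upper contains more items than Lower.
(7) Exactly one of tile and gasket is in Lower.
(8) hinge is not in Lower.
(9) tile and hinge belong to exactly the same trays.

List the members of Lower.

Lower = {gasket, magnet}

From (8): hinge ∉ Lower.
(9): tile matches hinge: tile ∉ Lower.
(7) (exactly one): gasket ∈ Lower.
(4): cable ∉ Lower.
(5) (exactly one): yoke ∈ Upper.
(1): only 2 candidates remain for Lower, so all are in.
(3): only 4 candidates remain for Upper, so all are in.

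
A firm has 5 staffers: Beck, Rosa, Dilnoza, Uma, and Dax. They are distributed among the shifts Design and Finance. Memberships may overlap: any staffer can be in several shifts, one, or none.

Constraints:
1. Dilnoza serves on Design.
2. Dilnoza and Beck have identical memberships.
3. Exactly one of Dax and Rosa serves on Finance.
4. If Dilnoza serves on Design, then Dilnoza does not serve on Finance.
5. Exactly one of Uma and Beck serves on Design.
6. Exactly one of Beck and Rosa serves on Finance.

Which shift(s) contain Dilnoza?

From (1): Dilnoza ∈ Design.
(2): Beck matches Dilnoza: Beck ∈ Design.
(4): Dilnoza ∉ Finance.
(5) (exactly one): Uma ∉ Design.
(2): Beck matches Dilnoza: Beck ∉ Finance.
(6) (exactly one): Rosa ∈ Finance.
(3) (exactly one): Dax ∉ Finance.

Dilnoza: Design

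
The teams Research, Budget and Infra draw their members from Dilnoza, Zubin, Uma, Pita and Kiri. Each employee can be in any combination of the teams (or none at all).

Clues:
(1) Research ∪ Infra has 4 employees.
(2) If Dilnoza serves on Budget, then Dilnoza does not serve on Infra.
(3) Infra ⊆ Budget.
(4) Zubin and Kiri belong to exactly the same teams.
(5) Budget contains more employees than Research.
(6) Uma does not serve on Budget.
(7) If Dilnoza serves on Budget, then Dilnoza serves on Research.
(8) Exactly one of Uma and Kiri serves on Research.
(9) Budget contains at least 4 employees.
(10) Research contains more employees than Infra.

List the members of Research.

Research = {Dilnoza, Kiri, Zubin}

From (6): Uma ∉ Budget.
(3) contrapositive: Uma ∉ Infra.
(9): only 4 candidates remain for Budget, so all are in.
(2): Dilnoza ∉ Infra.
(7): Dilnoza ∈ Research.
Suppose Zubin ∉ Research: no assignment then satisfies all the clues, so Zubin ∈ Research.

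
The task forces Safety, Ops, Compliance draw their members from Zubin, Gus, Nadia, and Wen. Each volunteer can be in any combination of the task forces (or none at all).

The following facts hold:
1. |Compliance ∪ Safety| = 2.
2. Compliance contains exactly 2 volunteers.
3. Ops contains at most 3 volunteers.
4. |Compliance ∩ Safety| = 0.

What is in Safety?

Safety = {}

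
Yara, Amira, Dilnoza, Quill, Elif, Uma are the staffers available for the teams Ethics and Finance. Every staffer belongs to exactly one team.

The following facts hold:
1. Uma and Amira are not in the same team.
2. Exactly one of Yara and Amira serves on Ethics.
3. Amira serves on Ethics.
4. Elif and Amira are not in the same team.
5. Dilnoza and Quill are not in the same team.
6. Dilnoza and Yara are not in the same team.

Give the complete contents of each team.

Ethics = {Amira, Dilnoza}; Finance = {Elif, Quill, Uma, Yara}

From (3): Amira ∈ Ethics.
(1): Uma ∉ Ethics.
(2) (exactly one): Yara ∉ Ethics.
(4): Elif ∉ Ethics.
Only one team left: Yara ∈ Finance.
Only one team left: Elif ∈ Finance.
Only one team left: Uma ∈ Finance.
(6): Dilnoza ∉ Finance.
Only one team left: Dilnoza ∈ Ethics.
(5): Quill ∉ Ethics.
Only one team left: Quill ∈ Finance.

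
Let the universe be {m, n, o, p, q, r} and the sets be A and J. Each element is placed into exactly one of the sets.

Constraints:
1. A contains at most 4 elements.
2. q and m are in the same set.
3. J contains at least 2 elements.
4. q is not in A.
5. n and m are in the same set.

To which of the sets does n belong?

n: J

From (4): q ∉ A.
(2): m matches q: m ∉ A.
(5): n matches m: n ∉ A.
Only one set left: m ∈ J.
Only one set left: n ∈ J.
Only one set left: q ∈ J.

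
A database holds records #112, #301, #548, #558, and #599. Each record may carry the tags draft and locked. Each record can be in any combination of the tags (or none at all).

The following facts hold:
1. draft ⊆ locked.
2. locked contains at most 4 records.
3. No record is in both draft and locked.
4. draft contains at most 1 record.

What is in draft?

draft = {}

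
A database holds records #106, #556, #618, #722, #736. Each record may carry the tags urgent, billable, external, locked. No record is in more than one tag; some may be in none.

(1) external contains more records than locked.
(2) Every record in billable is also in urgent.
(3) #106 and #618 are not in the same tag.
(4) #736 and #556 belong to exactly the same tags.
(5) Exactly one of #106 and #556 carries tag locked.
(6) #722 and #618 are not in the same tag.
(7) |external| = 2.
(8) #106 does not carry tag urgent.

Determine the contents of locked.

locked = {#106}

From (8): #106 ∉ urgent.
(2) contrapositive: #106 ∉ billable.
Suppose #106 ∉ locked: no assignment then satisfies all the clues, so #106 ∈ locked.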